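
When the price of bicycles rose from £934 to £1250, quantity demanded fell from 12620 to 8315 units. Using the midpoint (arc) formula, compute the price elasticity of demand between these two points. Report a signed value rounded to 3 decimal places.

-1.421

%ΔQ = (8315 − 12620) / [(12620 + 8315)/2] = -4305/10467.5 = -0.411272…
%ΔP = (1250 − 934) / [(934 + 1250)/2] = 316/1092 = 0.289377…
Arc Ed = %ΔQ / %ΔP = (-4305/10467.5) / (316/1092) = -1.42123…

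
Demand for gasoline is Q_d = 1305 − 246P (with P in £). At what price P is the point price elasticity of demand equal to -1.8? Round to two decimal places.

3.41

Ed = −246P/(1305 − 246P). Set this equal to -1.8:
246P = 1.8·(1305 − 246P) ⇒ 246P(1 + 1.8) = 1.8·1305
P = 1.8·1305 / (246·2.8) = 3.4102…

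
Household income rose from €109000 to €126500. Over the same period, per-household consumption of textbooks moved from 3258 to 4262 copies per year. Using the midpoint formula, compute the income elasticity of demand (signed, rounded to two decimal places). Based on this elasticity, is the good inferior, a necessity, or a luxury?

1.80; luxury

%ΔQ = (4262 − 3258)/[( 3258 + 4262)/2] = 1004/3760 = 0.267021…
%ΔIncome = (126500 − 109000)/[( 109000 + 126500)/2] = 17500/117750 = 0.148619…
E_income = (1004/3760) / (17500/117750) = 1.7966…
E_income > 1 ⇒ normal good, luxury.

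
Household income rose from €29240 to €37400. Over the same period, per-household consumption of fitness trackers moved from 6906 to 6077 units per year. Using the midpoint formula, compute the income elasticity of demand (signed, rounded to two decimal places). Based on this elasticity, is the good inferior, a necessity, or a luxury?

-0.52; inferior

%ΔQ = (6077 − 6906)/[( 6906 + 6077)/2] = -829/6491.5 = -0.127705…
%ΔIncome = (37400 − 29240)/[( 29240 + 37400)/2] = 8160/33320 = 0.244897…
E_income = (-829/6491.5) / (8160/33320) = -0.5214…
E_income < 0 ⇒ inferior good.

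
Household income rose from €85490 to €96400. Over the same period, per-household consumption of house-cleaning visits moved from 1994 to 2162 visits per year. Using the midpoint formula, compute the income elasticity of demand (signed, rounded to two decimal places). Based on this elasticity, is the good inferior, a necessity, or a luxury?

%ΔQ = (2162 − 1994)/[( 1994 + 2162)/2] = 168/2078 = 0.080846…
%ΔIncome = (96400 − 85490)/[( 85490 + 96400)/2] = 10910/90945 = 0.119962…
E_income = (168/2078) / (10910/90945) = 0.6739…
0 < E_income < 1 ⇒ normal good, necessity.

0.67; necessity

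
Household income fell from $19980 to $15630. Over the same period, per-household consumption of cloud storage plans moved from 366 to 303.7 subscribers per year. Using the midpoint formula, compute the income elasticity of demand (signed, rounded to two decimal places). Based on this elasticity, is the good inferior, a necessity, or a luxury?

0.76; necessity

%ΔQ = (303.7 − 366)/[( 366 + 303.7)/2] = -62.3/334.85 = -0.186053…
%ΔIncome = (15630 − 19980)/[( 19980 + 15630)/2] = -4350/17805 = -0.244313…
E_income = (-62.3/334.85) / (-4350/17805) = 0.7615…
0 < E_income < 1 ⇒ normal good, necessity.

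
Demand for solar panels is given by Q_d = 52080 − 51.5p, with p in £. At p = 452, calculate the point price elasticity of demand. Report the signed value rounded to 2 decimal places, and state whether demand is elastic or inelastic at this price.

-0.81; inelastic

dQ_d/dp = −51.5. At p = 452, Q_d = 52080 − 51.5(452) = 28802.
Ed = (dQ_d/dp)·(p/Q_d) = −51.5 × (452/28802) = -0.8082…
|Ed| = 0.81 < 1, so demand is inelastic.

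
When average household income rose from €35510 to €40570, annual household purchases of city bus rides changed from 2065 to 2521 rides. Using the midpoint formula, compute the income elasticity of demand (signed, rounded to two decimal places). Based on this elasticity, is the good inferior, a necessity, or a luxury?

%ΔQ = (2521 − 2065)/[( 2065 + 2521)/2] = 456/2293 = 0.198866…
%ΔIncome = (40570 − 35510)/[( 35510 + 40570)/2] = 5060/38040 = 0.133017…
E_income = (456/2293) / (5060/38040) = 1.4950…
E_income > 1 ⇒ normal good, luxury.

1.50; luxury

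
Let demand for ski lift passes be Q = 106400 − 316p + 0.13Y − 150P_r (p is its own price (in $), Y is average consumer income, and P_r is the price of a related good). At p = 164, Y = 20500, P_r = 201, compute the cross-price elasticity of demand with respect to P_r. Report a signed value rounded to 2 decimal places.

At the given values, Q = 106400 − 316(164) + 0.13(20500) − 150(201) = 27091.
∂Q/∂P_r = -150.
E = (-150) × (201/27091) = -1.1129…

-1.11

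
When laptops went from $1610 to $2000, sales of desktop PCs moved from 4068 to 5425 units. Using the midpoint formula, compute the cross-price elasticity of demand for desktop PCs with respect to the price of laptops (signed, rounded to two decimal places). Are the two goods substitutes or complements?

1.32; substitutes

%ΔQ_{desktop PCs} = (5425 − 4068)/avg = 1357/4746.5 = 0.285894…
%ΔP_{laptops} = (2000 − 1610)/avg = 390/1805 = 0.216066…
E_cross = (1357/4746.5) / (390/1805) = 1.3231…
E_cross > 0 ⇒ the goods are substitutes.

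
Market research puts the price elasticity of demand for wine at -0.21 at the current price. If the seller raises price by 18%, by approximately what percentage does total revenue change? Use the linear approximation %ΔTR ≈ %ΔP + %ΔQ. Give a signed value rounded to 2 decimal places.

%ΔQ ≈ Ed × %ΔP = (-0.21) × (+18%) = -3.7800%
%ΔTR ≈ %ΔP + %ΔQ = (+18%) + (-3.7800%) = +14.2200%

+14.22%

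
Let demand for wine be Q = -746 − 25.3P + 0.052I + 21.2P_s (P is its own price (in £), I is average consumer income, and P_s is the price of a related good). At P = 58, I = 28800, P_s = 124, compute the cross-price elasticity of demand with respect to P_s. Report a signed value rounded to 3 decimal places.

1.374

At the given values, Q = -746 − 25.3(58) + 0.052(28800) + 21.2(124) = 1913.
∂Q/∂P_s = 21.2.
E = (21.2) × (124/1913) = 1.37417…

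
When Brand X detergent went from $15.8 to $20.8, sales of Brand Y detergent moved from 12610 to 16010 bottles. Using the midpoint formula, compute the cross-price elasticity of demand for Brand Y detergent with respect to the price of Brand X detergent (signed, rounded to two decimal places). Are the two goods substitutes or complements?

0.87; substitutes

%ΔQ_{Brand Y detergent} = (16010 − 12610)/avg = 3400/14310 = 0.237596…
%ΔP_{Brand X detergent} = (20.8 − 15.8)/avg = 5/18.3 = 0.273224…
E_cross = (3400/14310) / (5/18.3) = 0.8696…
E_cross > 0 ⇒ the goods are substitutes.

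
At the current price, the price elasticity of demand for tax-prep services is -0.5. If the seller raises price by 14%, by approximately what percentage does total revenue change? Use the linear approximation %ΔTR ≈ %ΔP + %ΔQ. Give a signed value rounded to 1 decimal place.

%ΔQ ≈ Ed × %ΔP = (-0.5) × (+14%) = -7.0000%
%ΔTR ≈ %ΔP + %ΔQ = (+14%) + (-7.0000%) = +7.0000%

+7.0%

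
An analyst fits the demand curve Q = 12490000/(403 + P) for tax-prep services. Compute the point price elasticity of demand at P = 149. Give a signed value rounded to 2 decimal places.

dQ/dP = −12490000/(403 + P)² = -40.9906. At P = 149, Q = 22626.8.
Ed = (dQ/dP)·(P/Q) = (-40.9906) × (149/22626.8) = -0.2699…

-0.27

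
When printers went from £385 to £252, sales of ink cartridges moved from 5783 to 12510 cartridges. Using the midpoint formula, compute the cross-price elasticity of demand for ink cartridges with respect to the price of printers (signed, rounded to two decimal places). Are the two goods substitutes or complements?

%ΔQ_{ink cartridges} = (12510 − 5783)/avg = 6727/9146.5 = 0.735472…
%ΔP_{printers} = (252 − 385)/avg = -133/318.5 = -0.417582…
E_cross = (6727/9146.5) / (-133/318.5) = -1.7612…
E_cross < 0 ⇒ the goods are complements.

-1.76; complements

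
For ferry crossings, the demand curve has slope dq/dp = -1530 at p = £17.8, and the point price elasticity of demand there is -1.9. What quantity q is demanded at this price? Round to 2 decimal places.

14333.68

Ed = (dq/dp)·(p/q) ⇒ q = (dq/dp)·p/Ed = (-1530)·17.8/(-1.9) = 14333.6842…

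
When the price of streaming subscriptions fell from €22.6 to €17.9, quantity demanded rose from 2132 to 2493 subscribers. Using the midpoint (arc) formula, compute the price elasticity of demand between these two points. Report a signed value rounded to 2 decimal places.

-0.67

%ΔQ = (2493 − 2132) / [(2132 + 2493)/2] = 361/2312.5 = 0.156108…
%ΔP = (17.9 − 22.6) / [(22.6 + 17.9)/2] = -4.7/20.25 = -0.232098…
Arc Ed = %ΔQ / %ΔP = (361/2312.5) / (-4.7/20.25) = -0.6725…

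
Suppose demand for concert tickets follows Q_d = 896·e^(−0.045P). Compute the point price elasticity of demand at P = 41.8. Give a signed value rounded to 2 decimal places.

-1.88

dQ_d/dP = −0.045·Q_d = -6.14628. At P = 41.8, Q_d = 136.584.
Ed = (dQ_d/dP)·(P/Q_d) = (-6.14628) × (41.8/136.584) = -1.881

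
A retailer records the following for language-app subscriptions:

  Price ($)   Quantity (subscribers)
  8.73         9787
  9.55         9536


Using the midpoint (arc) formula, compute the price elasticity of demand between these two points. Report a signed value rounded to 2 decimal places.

-0.29

%ΔQ = (9536 − 9787) / [(9787 + 9536)/2] = -251/9661.5 = -0.025979…
%ΔP = (9.55 − 8.73) / [(8.73 + 9.55)/2] = 0.82/9.14 = 0.089715…
Arc Ed = %ΔQ / %ΔP = (-251/9661.5) / (0.82/9.14) = -0.2895…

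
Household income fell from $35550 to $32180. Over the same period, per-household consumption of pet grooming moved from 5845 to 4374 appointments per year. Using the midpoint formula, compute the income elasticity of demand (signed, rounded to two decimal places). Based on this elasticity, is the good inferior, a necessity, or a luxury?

%ΔQ = (4374 − 5845)/[( 5845 + 4374)/2] = -1471/5109.5 = -0.287895…
%ΔIncome = (32180 − 35550)/[( 35550 + 32180)/2] = -3370/33865 = -0.099512…
E_income = (-1471/5109.5) / (-3370/33865) = 2.8930…
E_income > 1 ⇒ normal good, luxury.

2.89; luxury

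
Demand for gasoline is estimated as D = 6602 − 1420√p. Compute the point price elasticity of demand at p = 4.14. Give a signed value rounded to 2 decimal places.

dD/dp = −1420/(2√p) = -348.946. At p = 4.14, D = 3712.73.
Ed = (dD/dp)·(p/D) = (-348.946) × (4.14/3712.73) = -0.3891…

-0.39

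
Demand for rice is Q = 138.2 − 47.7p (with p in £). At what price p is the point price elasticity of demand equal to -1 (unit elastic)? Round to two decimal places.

1.45

Ed = −47.7p/(138.2 − 47.7p). Set this equal to -1:
47.7p = 1·(138.2 − 47.7p) ⇒ 47.7p(1 + 1) = 1·138.2
p = 1·138.2 / (47.7·2) = 1.4486…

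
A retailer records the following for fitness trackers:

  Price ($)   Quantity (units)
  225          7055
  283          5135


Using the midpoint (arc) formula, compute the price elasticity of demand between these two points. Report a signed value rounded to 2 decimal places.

%ΔQ = (5135 − 7055) / [(7055 + 5135)/2] = -1920/6095 = -0.315012…
%ΔP = (283 − 225) / [(225 + 283)/2] = 58/254 = 0.228346…
Arc Ed = %ΔQ / %ΔP = (-1920/6095) / (58/254) = -1.3795…

-1.38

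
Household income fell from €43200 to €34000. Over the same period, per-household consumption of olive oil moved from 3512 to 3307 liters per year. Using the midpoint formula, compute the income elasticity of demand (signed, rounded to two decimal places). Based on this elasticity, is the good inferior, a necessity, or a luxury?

0.25; necessity

%ΔQ = (3307 − 3512)/[( 3512 + 3307)/2] = -205/3409.5 = -0.060126…
%ΔIncome = (34000 − 43200)/[( 43200 + 34000)/2] = -9200/38600 = -0.238341…
E_income = (-205/3409.5) / (-9200/38600) = 0.2522…
0 < E_income < 1 ⇒ normal good, necessity.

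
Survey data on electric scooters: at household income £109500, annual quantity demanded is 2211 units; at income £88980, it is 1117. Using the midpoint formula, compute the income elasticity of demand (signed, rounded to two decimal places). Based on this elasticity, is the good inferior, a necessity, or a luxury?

3.18; luxury

%ΔQ = (1117 − 2211)/[( 2211 + 1117)/2] = -1094/1664 = -0.657451…
%ΔIncome = (88980 − 109500)/[( 109500 + 88980)/2] = -20520/99240 = -0.206771…
E_income = (-1094/1664) / (-20520/99240) = 3.1796…
E_income > 1 ⇒ normal good, luxury.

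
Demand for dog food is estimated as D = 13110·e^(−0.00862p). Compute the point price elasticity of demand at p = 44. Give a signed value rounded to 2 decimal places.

-0.38

dD/dp = −0.00862·D = -77.3376. At p = 44, D = 8971.88.
Ed = (dD/dp)·(p/D) = (-77.3376) × (44/8971.88) = -0.3792…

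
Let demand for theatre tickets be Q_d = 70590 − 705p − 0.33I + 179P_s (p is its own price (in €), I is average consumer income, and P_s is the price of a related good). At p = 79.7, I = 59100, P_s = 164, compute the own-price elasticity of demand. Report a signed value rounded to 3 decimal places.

-2.317

At the given values, Q_d = 70590 − 705(79.7) − 0.33(59100) + 179(164) = 24254.5.
∂Q_d/∂p = −705.
E = (-705) × (79.7/24254.5) = -2.31662…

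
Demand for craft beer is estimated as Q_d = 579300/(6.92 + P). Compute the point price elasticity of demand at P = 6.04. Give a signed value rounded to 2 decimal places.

-0.47

dQ_d/dP = −579300/(6.92 + P)² = -3449. At P = 6.04, Q_d = 44699.1.
Ed = (dQ_d/dP)·(P/Q_d) = (-3449) × (6.04/44699.1) = -0.4660…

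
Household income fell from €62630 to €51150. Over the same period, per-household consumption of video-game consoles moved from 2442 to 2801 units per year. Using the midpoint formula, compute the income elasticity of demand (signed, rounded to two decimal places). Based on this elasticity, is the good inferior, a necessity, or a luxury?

%ΔQ = (2801 − 2442)/[( 2442 + 2801)/2] = 359/2621.5 = 0.136944…
%ΔIncome = (51150 − 62630)/[( 62630 + 51150)/2] = -11480/56890 = -0.201792…
E_income = (359/2621.5) / (-11480/56890) = -0.6786…
E_income < 0 ⇒ inferior good.

-0.68; inferior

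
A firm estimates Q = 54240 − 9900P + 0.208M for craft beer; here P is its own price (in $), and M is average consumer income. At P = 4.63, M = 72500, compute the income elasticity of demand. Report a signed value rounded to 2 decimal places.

0.64

At the given values, Q = 54240 − 9900(4.63) + 0.208(72500) = 23483.
∂Q/∂M = 0.208.
E = (0.208) × (72500/23483) = 0.6421…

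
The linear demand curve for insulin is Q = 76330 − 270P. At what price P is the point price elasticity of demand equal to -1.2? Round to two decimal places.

154.20

Ed = −270P/(76330 − 270P). Set this equal to -1.2:
270P = 1.2·(76330 − 270P) ⇒ 270P(1 + 1.2) = 1.2·76330
P = 1.2·76330 / (270·2.2) = 154.2020…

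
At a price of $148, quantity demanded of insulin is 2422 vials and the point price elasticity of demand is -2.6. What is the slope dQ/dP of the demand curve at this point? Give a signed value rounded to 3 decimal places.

Ed = (dQ/dP)·(P/Q) ⇒ dQ/dP = Ed·Q/P = (-2.6)·2422/148 = -42.54864…

-42.549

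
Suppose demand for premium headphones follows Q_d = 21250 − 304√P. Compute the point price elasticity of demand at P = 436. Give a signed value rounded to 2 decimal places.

-0.21

dQ_d/dP = −304/(2√P) = -7.27948. At P = 436, Q_d = 14902.3.
Ed = (dQ_d/dP)·(P/Q_d) = (-7.27948) × (436/14902.3) = -0.2129…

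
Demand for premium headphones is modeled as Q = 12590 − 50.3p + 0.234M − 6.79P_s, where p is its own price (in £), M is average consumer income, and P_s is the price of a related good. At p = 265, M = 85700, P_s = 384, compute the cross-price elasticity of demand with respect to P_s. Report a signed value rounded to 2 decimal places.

At the given values, Q = 12590 − 50.3(265) + 0.234(85700) − 6.79(384) = 16706.94.
∂Q/∂P_s = -6.79.
E = (-6.79) × (384/16706.94) = -0.1560…

-0.16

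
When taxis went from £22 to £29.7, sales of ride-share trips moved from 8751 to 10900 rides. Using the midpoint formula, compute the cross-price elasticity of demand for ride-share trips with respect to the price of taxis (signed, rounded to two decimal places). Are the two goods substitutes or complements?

0.73; substitutes

%ΔQ_{ride-share trips} = (10900 − 8751)/avg = 2149/9825.5 = 0.218716…
%ΔP_{taxis} = (29.7 − 22)/avg = 7.7/25.85 = 0.297872…
E_cross = (2149/9825.5) / (7.7/25.85) = 0.7342…
E_cross > 0 ⇒ the goods are substitutes.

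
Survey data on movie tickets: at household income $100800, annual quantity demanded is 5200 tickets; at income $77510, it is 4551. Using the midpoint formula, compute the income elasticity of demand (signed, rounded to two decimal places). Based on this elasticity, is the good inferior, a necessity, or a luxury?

0.51; necessity

%ΔQ = (4551 − 5200)/[( 5200 + 4551)/2] = -649/4875.5 = -0.133114…
%ΔIncome = (77510 − 100800)/[( 100800 + 77510)/2] = -23290/89155 = -0.261230…
E_income = (-649/4875.5) / (-23290/89155) = 0.5095…
0 < E_income < 1 ⇒ normal good, necessity.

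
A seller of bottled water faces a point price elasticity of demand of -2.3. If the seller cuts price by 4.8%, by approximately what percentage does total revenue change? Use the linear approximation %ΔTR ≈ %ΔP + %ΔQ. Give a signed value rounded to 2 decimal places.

%ΔQ ≈ Ed × %ΔP = (-2.3) × (-4.8%) = +11.0400%
%ΔTR ≈ %ΔP + %ΔQ = (-4.8%) + (+11.0400%) = +6.2400%

+6.24%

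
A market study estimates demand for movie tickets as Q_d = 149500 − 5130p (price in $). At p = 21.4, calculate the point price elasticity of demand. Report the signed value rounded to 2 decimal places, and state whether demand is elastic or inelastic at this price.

-2.76; elastic

dQ_d/dp = −5130. At p = 21.4, Q_d = 149500 − 5130(21.4) = 39718.
Ed = (dQ_d/dp)·(p/Q_d) = −5130 × (21.4/39718) = -2.7640…
|Ed| = 2.76 > 1, so demand is elastic.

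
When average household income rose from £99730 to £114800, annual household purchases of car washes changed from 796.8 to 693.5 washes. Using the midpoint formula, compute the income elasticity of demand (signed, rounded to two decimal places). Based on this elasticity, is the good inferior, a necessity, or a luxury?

%ΔQ = (693.5 − 796.8)/[( 796.8 + 693.5)/2] = -103.3/745.15 = -0.138629…
%ΔIncome = (114800 − 99730)/[( 99730 + 114800)/2] = 15070/107265 = 0.140493…
E_income = (-103.3/745.15) / (15070/107265) = -0.9867…
E_income < 0 ⇒ inferior good.

-0.99; inferior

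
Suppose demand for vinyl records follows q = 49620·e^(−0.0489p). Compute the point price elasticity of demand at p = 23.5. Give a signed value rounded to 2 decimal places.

dq/dp = −0.0489·q = -768.946. At p = 23.5, q = 15724.9.
Ed = (dq/dp)·(p/q) = (-768.946) × (23.5/15724.9) = -1.1491…

-1.15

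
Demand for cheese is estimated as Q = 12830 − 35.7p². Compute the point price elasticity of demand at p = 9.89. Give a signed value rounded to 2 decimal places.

dQ/dp = −2·35.7·p = -706.146. At p = 9.89, Q = 9338.10803.
Ed = (dQ/dp)·(p/Q) = (-706.146) × (9.89/9338.10803) = -0.7478…

-0.75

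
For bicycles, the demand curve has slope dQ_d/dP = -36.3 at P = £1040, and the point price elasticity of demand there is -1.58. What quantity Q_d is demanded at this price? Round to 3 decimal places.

Ed = (dQ_d/dP)·(P/Q_d) ⇒ Q_d = (dQ_d/dP)·P/Ed = (-36.3)·1040/(-1.58) = 23893.67088…

23893.671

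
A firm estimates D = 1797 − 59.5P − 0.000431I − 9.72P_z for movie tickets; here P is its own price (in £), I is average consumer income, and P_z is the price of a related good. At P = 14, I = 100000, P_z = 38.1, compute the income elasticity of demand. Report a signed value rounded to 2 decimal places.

At the given values, D = 1797 − 59.5(14) − 0.000431(100000) − 9.72(38.1) = 550.568.
∂D/∂I = -0.000431.
E = (-0.000431) × (100000/550.568) = -0.0782…

-0.08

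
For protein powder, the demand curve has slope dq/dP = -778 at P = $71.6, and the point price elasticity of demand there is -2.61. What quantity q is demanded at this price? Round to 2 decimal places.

21342.84

Ed = (dq/dP)·(P/q) ⇒ q = (dq/dP)·P/Ed = (-778)·71.6/(-2.61) = 21342.8352…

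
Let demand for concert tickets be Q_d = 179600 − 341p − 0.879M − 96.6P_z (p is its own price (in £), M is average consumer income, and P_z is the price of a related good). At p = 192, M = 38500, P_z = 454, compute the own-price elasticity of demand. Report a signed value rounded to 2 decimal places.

At the given values, Q_d = 179600 − 341(192) − 0.879(38500) − 96.6(454) = 36430.1.
∂Q_d/∂p = −341.
E = (-341) × (192/36430.1) = -1.7971…

-1.80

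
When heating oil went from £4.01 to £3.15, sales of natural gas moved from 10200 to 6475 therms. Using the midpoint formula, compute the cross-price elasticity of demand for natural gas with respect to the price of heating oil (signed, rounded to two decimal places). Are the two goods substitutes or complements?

%ΔQ_{natural gas} = (6475 − 10200)/avg = -3725/8337.5 = -0.446776…
%ΔP_{heating oil} = (3.15 − 4.01)/avg = -0.86/3.58 = -0.240223…
E_cross = (-3725/8337.5) / (-0.86/3.58) = 1.8598…
E_cross > 0 ⇒ the goods are substitutes.

1.86; substitutes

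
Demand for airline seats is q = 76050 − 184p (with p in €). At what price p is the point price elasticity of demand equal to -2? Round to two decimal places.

275.54

Ed = −184p/(76050 − 184p). Set this equal to -2:
184p = 2·(76050 − 184p) ⇒ 184p(1 + 2) = 2·76050
p = 2·76050 / (184·3) = 275.5434…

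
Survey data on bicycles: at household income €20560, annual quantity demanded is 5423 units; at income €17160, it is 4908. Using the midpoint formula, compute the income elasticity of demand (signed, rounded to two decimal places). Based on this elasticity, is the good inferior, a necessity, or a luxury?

0.55; necessity

%ΔQ = (4908 − 5423)/[( 5423 + 4908)/2] = -515/5165.5 = -0.099699…
%ΔIncome = (17160 − 20560)/[( 20560 + 17160)/2] = -3400/18860 = -0.180275…
E_income = (-515/5165.5) / (-3400/18860) = 0.5530…
0 < E_income < 1 ⇒ normal good, necessity.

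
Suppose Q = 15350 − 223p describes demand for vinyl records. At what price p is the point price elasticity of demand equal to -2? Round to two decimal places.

45.89

Ed = −223p/(15350 − 223p). Set this equal to -2:
223p = 2·(15350 − 223p) ⇒ 223p(1 + 2) = 2·15350
p = 2·15350 / (223·3) = 45.8893…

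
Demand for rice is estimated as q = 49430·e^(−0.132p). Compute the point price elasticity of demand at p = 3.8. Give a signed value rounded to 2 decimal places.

-0.50

dq/dp = −0.132·q = -3951.14. At p = 3.8, q = 29932.9.
Ed = (dq/dp)·(p/q) = (-3951.14) × (3.8/29932.9) = -0.5016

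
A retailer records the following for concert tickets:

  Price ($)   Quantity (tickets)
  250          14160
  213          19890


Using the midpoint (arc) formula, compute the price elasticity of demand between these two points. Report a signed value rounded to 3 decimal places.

-2.106

%ΔQ = (19890 − 14160) / [(14160 + 19890)/2] = 5730/17025 = 0.336563…
%ΔP = (213 − 250) / [(250 + 213)/2] = -37/231.5 = -0.159827…
Arc Ed = %ΔQ / %ΔP = (5730/17025) / (-37/231.5) = -2.10579…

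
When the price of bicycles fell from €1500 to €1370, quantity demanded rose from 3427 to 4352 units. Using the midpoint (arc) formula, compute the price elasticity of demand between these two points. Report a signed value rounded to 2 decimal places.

-2.63

%ΔQ = (4352 − 3427) / [(3427 + 4352)/2] = 925/3889.5 = 0.237819…
%ΔP = (1370 − 1500) / [(1500 + 1370)/2] = -130/1435 = -0.090592…
Arc Ed = %ΔQ / %ΔP = (925/3889.5) / (-130/1435) = -2.6251…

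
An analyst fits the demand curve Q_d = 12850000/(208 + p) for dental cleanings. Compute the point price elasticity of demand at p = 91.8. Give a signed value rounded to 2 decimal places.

dQ_d/dp = −12850000/(208 + p)² = -142.968. At p = 91.8, Q_d = 42861.9.
Ed = (dQ_d/dp)·(p/Q_d) = (-142.968) × (91.8/42861.9) = -0.3062…

-0.31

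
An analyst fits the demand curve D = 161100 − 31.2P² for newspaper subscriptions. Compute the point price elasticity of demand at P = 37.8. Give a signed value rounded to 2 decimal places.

-0.77

dD/dP = −2·31.2·P = -2358.72. At P = 37.8, D = 116520.192.
Ed = (dD/dP)·(P/D) = (-2358.72) × (37.8/116520.192) = -0.7651…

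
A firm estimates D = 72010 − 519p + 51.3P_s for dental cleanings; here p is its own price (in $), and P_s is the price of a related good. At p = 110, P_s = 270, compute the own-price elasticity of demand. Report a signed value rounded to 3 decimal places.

-1.984

At the given values, D = 72010 − 519(110) + 51.3(270) = 28771.
∂D/∂p = −519.
E = (-519) × (110/28771) = -1.98428…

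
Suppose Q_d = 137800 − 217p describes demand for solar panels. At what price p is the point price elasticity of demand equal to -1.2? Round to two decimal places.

346.38

Ed = −217p/(137800 − 217p). Set this equal to -1.2:
217p = 1.2·(137800 − 217p) ⇒ 217p(1 + 1.2) = 1.2·137800
p = 1.2·137800 / (217·2.2) = 346.3762…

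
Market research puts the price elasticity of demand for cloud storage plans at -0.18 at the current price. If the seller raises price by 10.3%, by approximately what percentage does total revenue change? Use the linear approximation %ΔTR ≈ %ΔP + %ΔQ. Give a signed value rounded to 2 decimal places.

+8.45%

%ΔQ ≈ Ed × %ΔP = (-0.18) × (+10.3%) = -1.8540%
%ΔTR ≈ %ΔP + %ΔQ = (+10.3%) + (-1.8540%) = +8.4460%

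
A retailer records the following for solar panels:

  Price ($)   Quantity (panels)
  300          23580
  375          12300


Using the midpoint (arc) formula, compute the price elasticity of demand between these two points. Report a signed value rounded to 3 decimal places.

%ΔQ = (12300 − 23580) / [(23580 + 12300)/2] = -11280/17940 = -0.628762…
%ΔP = (375 − 300) / [(300 + 375)/2] = 75/337.5 = 0.222222…
Arc Ed = %ΔQ / %ΔP = (-11280/17940) / (75/337.5) = -2.82943…

-2.829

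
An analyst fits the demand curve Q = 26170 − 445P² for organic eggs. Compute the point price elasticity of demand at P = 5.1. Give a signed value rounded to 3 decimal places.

dQ/dP = −2·445·P = -4539. At P = 5.1, Q = 14595.55.
Ed = (dQ/dP)·(P/Q) = (-4539) × (5.1/14595.55) = -1.58602…

-1.586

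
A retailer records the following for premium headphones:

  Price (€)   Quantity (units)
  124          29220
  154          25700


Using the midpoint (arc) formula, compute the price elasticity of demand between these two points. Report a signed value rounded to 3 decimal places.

%ΔQ = (25700 − 29220) / [(29220 + 25700)/2] = -3520/27460 = -0.128186…
%ΔP = (154 − 124) / [(124 + 154)/2] = 30/139 = 0.215827…
Arc Ed = %ΔQ / %ΔP = (-3520/27460) / (30/139) = -0.59393…

-0.594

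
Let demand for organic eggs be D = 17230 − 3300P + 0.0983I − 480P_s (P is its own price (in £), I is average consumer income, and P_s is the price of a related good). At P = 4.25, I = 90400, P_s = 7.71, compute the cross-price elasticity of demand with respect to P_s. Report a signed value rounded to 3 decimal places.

-0.441

At the given values, D = 17230 − 3300(4.25) + 0.0983(90400) − 480(7.71) = 8390.52.
∂D/∂P_s = -480.
E = (-480) × (7.71/8390.52) = -0.44106…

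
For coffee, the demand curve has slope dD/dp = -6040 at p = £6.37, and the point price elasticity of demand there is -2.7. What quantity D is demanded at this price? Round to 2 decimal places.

Ed = (dD/dp)·(p/D) ⇒ D = (dD/dp)·p/Ed = (-6040)·6.37/(-2.7) = 14249.9259…

14249.93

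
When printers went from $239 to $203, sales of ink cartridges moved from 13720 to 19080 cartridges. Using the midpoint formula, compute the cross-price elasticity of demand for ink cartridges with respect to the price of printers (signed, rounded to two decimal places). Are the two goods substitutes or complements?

%ΔQ_{ink cartridges} = (19080 − 13720)/avg = 5360/16400 = 0.326829…
%ΔP_{printers} = (203 − 239)/avg = -36/221 = -0.162895…
E_cross = (5360/16400) / (-36/221) = -2.0063…
E_cross < 0 ⇒ the goods are complements.

-2.01; complements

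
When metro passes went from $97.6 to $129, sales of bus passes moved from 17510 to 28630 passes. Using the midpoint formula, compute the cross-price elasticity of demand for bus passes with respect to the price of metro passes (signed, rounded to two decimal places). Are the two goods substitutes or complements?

%ΔQ_{bus passes} = (28630 − 17510)/avg = 11120/23070 = 0.482011…
%ΔP_{metro passes} = (129 − 97.6)/avg = 31.4/113.3 = 0.277140…
E_cross = (11120/23070) / (31.4/113.3) = 1.7392…
E_cross > 0 ⇒ the goods are substitutes.

1.74; substitutes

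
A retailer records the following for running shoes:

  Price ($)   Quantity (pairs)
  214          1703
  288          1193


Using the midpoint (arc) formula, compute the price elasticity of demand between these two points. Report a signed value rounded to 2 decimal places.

%ΔQ = (1193 − 1703) / [(1703 + 1193)/2] = -510/1448 = -0.352209…
%ΔP = (288 − 214) / [(214 + 288)/2] = 74/251 = 0.294820…
Arc Ed = %ΔQ / %ΔP = (-510/1448) / (74/251) = -1.1946…

-1.19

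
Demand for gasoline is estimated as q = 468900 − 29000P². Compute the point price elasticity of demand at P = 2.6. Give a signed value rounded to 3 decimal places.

dq/dP = −2·29000·P = -150800. At P = 2.6, q = 272860.
Ed = (dq/dP)·(P/q) = (-150800) × (2.6/272860) = -1.43692…

-1.437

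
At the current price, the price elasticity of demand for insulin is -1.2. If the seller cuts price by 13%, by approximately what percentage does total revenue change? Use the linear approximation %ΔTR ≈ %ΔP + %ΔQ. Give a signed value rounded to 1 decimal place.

+2.6%

%ΔQ ≈ Ed × %ΔP = (-1.2) × (-13%) = +15.6000%
%ΔTR ≈ %ΔP + %ΔQ = (-13%) + (+15.6000%) = +2.6000%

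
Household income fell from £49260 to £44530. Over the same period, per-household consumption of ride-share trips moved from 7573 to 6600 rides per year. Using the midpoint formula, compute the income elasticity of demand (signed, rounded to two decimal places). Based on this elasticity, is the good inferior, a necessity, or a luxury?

%ΔQ = (6600 − 7573)/[( 7573 + 6600)/2] = -973/7086.5 = -0.137303…
%ΔIncome = (44530 − 49260)/[( 49260 + 44530)/2] = -4730/46895 = -0.100863…
E_income = (-973/7086.5) / (-4730/46895) = 1.3612…
E_income > 1 ⇒ normal good, luxury.

1.36; luxury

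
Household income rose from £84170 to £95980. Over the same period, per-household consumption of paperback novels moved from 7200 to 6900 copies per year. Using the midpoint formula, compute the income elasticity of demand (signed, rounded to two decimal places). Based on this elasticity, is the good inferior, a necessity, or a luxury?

-0.32; inferior

%ΔQ = (6900 − 7200)/[( 7200 + 6900)/2] = -300/7050 = -0.042553…
%ΔIncome = (95980 − 84170)/[( 84170 + 95980)/2] = 11810/90075 = 0.131112…
E_income = (-300/7050) / (11810/90075) = -0.3245…
E_income < 0 ⇒ inferior good.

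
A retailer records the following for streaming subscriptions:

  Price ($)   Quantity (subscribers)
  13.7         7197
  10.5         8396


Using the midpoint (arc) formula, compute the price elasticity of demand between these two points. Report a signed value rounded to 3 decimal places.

%ΔQ = (8396 − 7197) / [(7197 + 8396)/2] = 1199/7796.5 = 0.153786…
%ΔP = (10.5 − 13.7) / [(13.7 + 10.5)/2] = -3.2/12.1 = -0.264462…
Arc Ed = %ΔQ / %ΔP = (1199/7796.5) / (-3.2/12.1) = -0.58150…

-0.582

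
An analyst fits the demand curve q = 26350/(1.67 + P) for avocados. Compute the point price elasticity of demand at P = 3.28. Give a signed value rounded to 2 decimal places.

-0.66

dq/dP = −26350/(1.67 + P)² = -1075.4. At P = 3.28, q = 5323.23.
Ed = (dq/dP)·(P/q) = (-1075.4) × (3.28/5323.23) = -0.6626…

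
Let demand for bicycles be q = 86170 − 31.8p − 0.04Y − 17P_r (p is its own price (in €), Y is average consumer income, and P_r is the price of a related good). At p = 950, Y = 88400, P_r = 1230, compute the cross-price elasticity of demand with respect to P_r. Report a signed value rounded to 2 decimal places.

At the given values, q = 86170 − 31.8(950) − 0.04(88400) − 17(1230) = 31514.
∂q/∂P_r = -17.
E = (-17) × (1230/31514) = -0.6635…

-0.66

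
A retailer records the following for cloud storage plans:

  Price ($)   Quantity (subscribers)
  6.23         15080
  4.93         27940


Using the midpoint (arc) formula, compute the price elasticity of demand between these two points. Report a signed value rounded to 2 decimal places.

-2.57

%ΔQ = (27940 − 15080) / [(15080 + 27940)/2] = 12860/21510 = 0.597861…
%ΔP = (4.93 − 6.23) / [(6.23 + 4.93)/2] = -1.3/5.58 = -0.232974…
Arc Ed = %ΔQ / %ΔP = (12860/21510) / (-1.3/5.58) = -2.5662…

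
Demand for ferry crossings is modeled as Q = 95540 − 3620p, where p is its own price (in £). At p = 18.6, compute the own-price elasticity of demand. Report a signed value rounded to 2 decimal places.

-2.39

At the given values, Q = 95540 − 3620(18.6) = 28208.
∂Q/∂p = −3620.
E = (-3620) × (18.6/28208) = -2.3869…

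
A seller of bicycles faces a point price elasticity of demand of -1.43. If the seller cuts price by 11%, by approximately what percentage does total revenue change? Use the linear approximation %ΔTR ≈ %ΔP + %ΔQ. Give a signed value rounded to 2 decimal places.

%ΔQ ≈ Ed × %ΔP = (-1.43) × (-11%) = +15.7300%
%ΔTR ≈ %ΔP + %ΔQ = (-11%) + (+15.7300%) = +4.7300%

+4.73%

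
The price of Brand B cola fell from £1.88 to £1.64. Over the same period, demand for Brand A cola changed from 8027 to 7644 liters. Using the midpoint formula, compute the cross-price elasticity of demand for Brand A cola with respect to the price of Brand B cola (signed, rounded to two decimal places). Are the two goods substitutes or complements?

%ΔQ_{Brand A cola} = (7644 − 8027)/avg = -383/7835.5 = -0.048880…
%ΔP_{Brand B cola} = (1.64 − 1.88)/avg = -0.24/1.76 = -0.136363…
E_cross = (-383/7835.5) / (-0.24/1.76) = 0.3584…
E_cross > 0 ⇒ the goods are substitutes.

0.36; substitutes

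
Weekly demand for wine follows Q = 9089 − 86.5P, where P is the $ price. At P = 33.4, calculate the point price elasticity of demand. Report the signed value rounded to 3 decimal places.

dQ/dP = −86.5. At P = 33.4, Q = 9089 − 86.5(33.4) = 6199.9.
Ed = (dQ/dP)·(P/Q) = −86.5 × (33.4/6199.9) = -0.46599…

-0.466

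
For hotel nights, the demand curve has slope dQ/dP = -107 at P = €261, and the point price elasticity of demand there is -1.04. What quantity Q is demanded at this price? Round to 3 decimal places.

26852.885

Ed = (dQ/dP)·(P/Q) ⇒ Q = (dQ/dP)·P/Ed = (-107)·261/(-1.04) = 26852.88461…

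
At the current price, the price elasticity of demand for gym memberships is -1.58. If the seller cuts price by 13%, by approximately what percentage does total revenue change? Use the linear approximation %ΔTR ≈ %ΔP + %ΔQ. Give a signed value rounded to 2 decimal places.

+7.54%

%ΔQ ≈ Ed × %ΔP = (-1.58) × (-13%) = +20.5400%
%ΔTR ≈ %ΔP + %ΔQ = (-13%) + (+20.5400%) = +7.5400%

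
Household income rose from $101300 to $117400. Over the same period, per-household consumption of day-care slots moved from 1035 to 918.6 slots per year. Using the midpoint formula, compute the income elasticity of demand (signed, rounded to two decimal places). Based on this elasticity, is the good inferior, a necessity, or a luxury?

%ΔQ = (918.6 − 1035)/[( 1035 + 918.6)/2] = -116.4/976.8 = -0.119164…
%ΔIncome = (117400 − 101300)/[( 101300 + 117400)/2] = 16100/109350 = 0.147233…
E_income = (-116.4/976.8) / (16100/109350) = -0.8093…
E_income < 0 ⇒ inferior good.

-0.81; inferior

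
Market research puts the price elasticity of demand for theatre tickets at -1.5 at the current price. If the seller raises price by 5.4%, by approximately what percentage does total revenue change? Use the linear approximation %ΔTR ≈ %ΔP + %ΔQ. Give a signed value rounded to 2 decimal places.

-2.70%

%ΔQ ≈ Ed × %ΔP = (-1.5) × (+5.4%) = -8.1000%
%ΔTR ≈ %ΔP + %ΔQ = (+5.4%) + (-8.1000%) = -2.7000%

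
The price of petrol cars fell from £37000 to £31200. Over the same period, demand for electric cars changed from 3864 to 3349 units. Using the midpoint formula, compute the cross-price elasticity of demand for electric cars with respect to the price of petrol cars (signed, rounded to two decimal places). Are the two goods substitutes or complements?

0.84; substitutes

%ΔQ_{electric cars} = (3349 − 3864)/avg = -515/3606.5 = -0.142797…
%ΔP_{petrol cars} = (31200 − 37000)/avg = -5800/34100 = -0.170087…
E_cross = (-515/3606.5) / (-5800/34100) = 0.8395…
E_cross > 0 ⇒ the goods are substitutes.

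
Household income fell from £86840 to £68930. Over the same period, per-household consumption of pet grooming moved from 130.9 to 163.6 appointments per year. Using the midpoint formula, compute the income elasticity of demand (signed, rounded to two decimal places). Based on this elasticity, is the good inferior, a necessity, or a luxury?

-0.97; inferior

%ΔQ = (163.6 − 130.9)/[( 130.9 + 163.6)/2] = 32.7/147.25 = 0.222071…
%ΔIncome = (68930 − 86840)/[( 86840 + 68930)/2] = -17910/77885 = -0.229954…
E_income = (32.7/147.25) / (-17910/77885) = -0.9657…
E_income < 0 ⇒ inferior good.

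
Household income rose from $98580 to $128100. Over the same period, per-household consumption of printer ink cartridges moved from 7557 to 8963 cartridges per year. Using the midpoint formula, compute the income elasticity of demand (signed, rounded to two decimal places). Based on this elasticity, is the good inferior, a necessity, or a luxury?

%ΔQ = (8963 − 7557)/[( 7557 + 8963)/2] = 1406/8260 = 0.170217…
%ΔIncome = (128100 − 98580)/[( 98580 + 128100)/2] = 29520/113340 = 0.260455…
E_income = (1406/8260) / (29520/113340) = 0.6535…
0 < E_income < 1 ⇒ normal good, necessity.

0.65; necessity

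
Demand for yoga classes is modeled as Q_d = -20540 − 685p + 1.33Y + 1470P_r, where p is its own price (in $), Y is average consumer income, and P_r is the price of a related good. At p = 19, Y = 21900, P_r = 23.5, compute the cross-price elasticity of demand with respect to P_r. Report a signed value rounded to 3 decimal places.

1.147

At the given values, Q_d = -20540 − 685(19) + 1.33(21900) + 1470(23.5) = 30117.
∂Q_d/∂P_r = 1470.
E = (1470) × (23.5/30117) = 1.14702…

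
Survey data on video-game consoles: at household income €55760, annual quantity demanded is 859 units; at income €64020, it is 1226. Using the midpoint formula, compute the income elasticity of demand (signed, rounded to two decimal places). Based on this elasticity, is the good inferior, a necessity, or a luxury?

2.55; luxury

%ΔQ = (1226 − 859)/[( 859 + 1226)/2] = 367/1042.5 = 0.352038…
%ΔIncome = (64020 − 55760)/[( 55760 + 64020)/2] = 8260/59890 = 0.137919…
E_income = (367/1042.5) / (8260/59890) = 2.5524…
E_income > 1 ⇒ normal good, luxury.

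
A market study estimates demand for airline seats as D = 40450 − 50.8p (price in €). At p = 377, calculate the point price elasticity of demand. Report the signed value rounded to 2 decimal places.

dD/dp = −50.8. At p = 377, D = 40450 − 50.8(377) = 21298.4.
Ed = (dD/dp)·(p/D) = −50.8 × (377/21298.4) = -0.8992…

-0.90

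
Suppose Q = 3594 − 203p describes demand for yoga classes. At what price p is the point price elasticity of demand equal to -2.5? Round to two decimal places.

12.65

Ed = −203p/(3594 − 203p). Set this equal to -2.5:
203p = 2.5·(3594 − 203p) ⇒ 203p(1 + 2.5) = 2.5·3594
p = 2.5·3594 / (203·3.5) = 12.6460…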